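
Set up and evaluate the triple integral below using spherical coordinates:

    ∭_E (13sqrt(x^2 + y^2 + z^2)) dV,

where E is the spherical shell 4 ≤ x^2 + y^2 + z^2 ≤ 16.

In spherical coordinates, x = ρ sin(φ) cos(θ), y = ρ sin(φ) sin(θ), z = ρ cos(φ), and dV = ρ^2 sin(φ) dρ dφ dθ.

The integrand becomes 13ρ, so

    ∭_E (13sqrt(x^2 + y^2 + z^2)) dV = ∫_{0}^{2π} ∫_{0}^{π} ∫_{2}^{4} (13ρ) · ρ^2 sin(φ) dρ dφ dθ.

Inner (ρ): 780sin(φ).
Middle (φ): 1560.
Outer (θ): 3120π.

Therefore the triple integral equals 3120π.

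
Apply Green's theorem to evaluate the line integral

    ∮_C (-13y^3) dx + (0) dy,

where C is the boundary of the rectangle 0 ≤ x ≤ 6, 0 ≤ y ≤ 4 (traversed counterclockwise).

Green's theorem converts the closed line integral into a double integral over the enclosed region D:

    ∮_C P dx + Q dy = ∬_D (∂Q/∂x - ∂P/∂y) dA.

Here P = -13y^3, Q = 0, so

    ∂Q/∂x = 0,    ∂P/∂y = -39y^2,
    ∂Q/∂x - ∂P/∂y = 39y^2.

D is the region 0 ≤ x ≤ 6, 0 ≤ y ≤ 4. Evaluating the double integral:

    ∬_D (39y^2) dA = ∫_0^{6} ∫_0^{4} (39y^2) dy dx.

Inner (y from 0 to 4): 832.
Outer (x from 0 to 6): 4992.

Therefore ∮_C P dx + Q dy = 4992.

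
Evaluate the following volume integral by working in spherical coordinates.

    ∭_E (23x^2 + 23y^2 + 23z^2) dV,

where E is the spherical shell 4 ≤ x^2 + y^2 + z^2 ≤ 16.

In spherical coordinates, x = ρ sin(φ) cos(θ), y = ρ sin(φ) sin(θ), z = ρ cos(φ), and dV = ρ^2 sin(φ) dρ dφ dθ.

The integrand becomes 23ρ^2, so

    ∭_E (23x^2 + 23y^2 + 23z^2) dV = ∫_{0}^{2π} ∫_{0}^{π} ∫_{2}^{4} (23ρ^2) · ρ^2 sin(φ) dρ dφ dθ.

Inner (ρ): 22816sin(φ)/5.
Middle (φ): 45632/5.
Outer (θ): 91264π/5.

Therefore the triple integral equals 91264π/5.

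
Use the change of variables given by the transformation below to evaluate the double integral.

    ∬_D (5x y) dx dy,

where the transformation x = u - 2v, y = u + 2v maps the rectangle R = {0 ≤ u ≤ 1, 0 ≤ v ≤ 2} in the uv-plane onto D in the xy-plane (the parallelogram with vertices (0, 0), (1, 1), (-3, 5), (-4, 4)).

Compute the Jacobian determinant of (x, y) with respect to (u, v):

    ∂(x,y)/∂(u,v) = | 1  -2 | = (1)(2) - (-2)(1) = 4.
                   | 1  2 |

Its absolute value is |J| = 4 (the area scaling factor).

Substituting x = u - 2v, y = u + 2v into the integrand,

    5x y → 5u^2 - 20v^2,

so the integral becomes

    ∬_R (5u^2 - 20v^2) · |J| du dv = ∫_0^1 ∫_0^2 (20u^2 - 80v^2) dv du.

Inner (v): 40u^2 - 640/3.
Outer (u): -200.

Therefore ∬_D (5x y) dx dy = -200.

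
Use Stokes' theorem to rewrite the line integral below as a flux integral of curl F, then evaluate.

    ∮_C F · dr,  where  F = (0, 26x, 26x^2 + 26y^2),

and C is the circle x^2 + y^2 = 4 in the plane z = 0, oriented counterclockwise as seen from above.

Let S be the flat disk x^2 + y^2 ≤ 4 in the plane z = 0, with upward unit normal n̂ = ẑ. By Stokes' theorem,

    ∮_C F · dr = ∬_S (∇ × F) · n̂ dS = ∬_D (curl F)_z dA,

where D is the disk x^2 + y^2 ≤ 4.

Compute the curl of F = (0, 26x, 26x^2 + 26y^2):
    (∇ × F)_x = ∂F_z/∂y - ∂F_y/∂z = 52y,
    (∇ × F)_y = ∂F_x/∂z - ∂F_z/∂x = -52x,
    (∇ × F)_z = ∂F_y/∂x - ∂F_x/∂y = 26.

On z = 0, (curl F)_z = 26.

Convert to polar (x = r cos θ, y = r sin θ, dA = r dr dθ); the integrand becomes 26, so

    ∬_D (curl F)_z dA = ∫_0^{2π} ∫_0^{2} (26) · r dr dθ.

Inner (r from 0 to 2): 52.
Outer (θ from 0 to 2π): 104π.

Therefore ∮_C F · dr = 104π.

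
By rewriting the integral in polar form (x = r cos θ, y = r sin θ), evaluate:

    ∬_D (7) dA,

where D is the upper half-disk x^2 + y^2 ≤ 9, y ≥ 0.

The region D is 0 ≤ r ≤ 3, 0 ≤ θ ≤ π in polar coordinates, where x = r cos(θ), y = r sin(θ), and dA = r dr dθ.

Under the substitution, the integrand becomes 7, so

    ∬_D (7) dA = ∫_{0}^{π} ∫_{0}^{3} (7) · r dr dθ.

Inner integral (in r): ∫_{0}^{3} (7) · r dr = 63/2.

Outer integral (in θ): ∫_{0}^{π} (63/2) dθ = 63π/2.

Therefore ∬_D (7) dA = 63π/2.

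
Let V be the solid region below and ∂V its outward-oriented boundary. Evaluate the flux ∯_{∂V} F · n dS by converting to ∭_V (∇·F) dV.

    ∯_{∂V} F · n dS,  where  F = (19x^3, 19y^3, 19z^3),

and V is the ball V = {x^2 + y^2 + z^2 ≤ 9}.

By the divergence theorem,

    ∯_{∂V} F · n dS = ∭_V (∇ · F) dV.

Compute the divergence:
    ∇ · F = ∂F_x/∂x + ∂F_y/∂y + ∂F_z/∂z = 57x^2 + 57y^2 + 57z^2.

In spherical coordinates, x = ρ sin(φ) cos(θ), y = ρ sin(φ) sin(θ), z = ρ cos(φ), dV = ρ^2 sin(φ) dρ dφ dθ, with 0 ≤ ρ ≤ 3, 0 ≤ φ ≤ π, 0 ≤ θ ≤ 2π.

The integrand, after substitution and multiplying by the volume element, becomes (57ρ^2) · ρ^2 sin(φ), so

    ∭_V (∇·F) dV = ∫_0^{2π} ∫_0^{π} ∫_0^{3} (57ρ^2) · ρ^2 sin(φ) dρ dφ dθ.

Inner (ρ from 0 to 3): 13851sin(φ)/5.
Middle (φ from 0 to π): 27702/5.
Outer (θ from 0 to 2π): 55404π/5.

Therefore ∯_{∂V} F · n dS = 55404π/5.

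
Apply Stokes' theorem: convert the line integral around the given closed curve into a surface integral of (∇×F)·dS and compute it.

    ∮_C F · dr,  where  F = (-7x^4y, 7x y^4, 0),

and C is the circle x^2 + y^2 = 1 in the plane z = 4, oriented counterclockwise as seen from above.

Let S be the flat disk x^2 + y^2 ≤ 1 in the plane z = 4, with upward unit normal n̂ = ẑ. By Stokes' theorem,

    ∮_C F · dr = ∬_S (∇ × F) · n̂ dS = ∬_D (curl F)_z dA,

where D is the disk x^2 + y^2 ≤ 1.

Compute the curl of F = (-7x^4y, 7x y^4, 0):
    (∇ × F)_x = ∂F_z/∂y - ∂F_y/∂z = 0,
    (∇ × F)_y = ∂F_x/∂z - ∂F_z/∂x = 0,
    (∇ × F)_z = ∂F_y/∂x - ∂F_x/∂y = 7x^4 + 7y^4.

On z = 4, (curl F)_z = 7x^4 + 7y^4.

Convert to polar (x = r cos θ, y = r sin θ, dA = r dr dθ); the integrand becomes 7r^4(sin(θ)^4 + cos(θ)^4), so

    ∬_D (curl F)_z dA = ∫_0^{2π} ∫_0^{1} (7r^4(sin(θ)^4 + cos(θ)^4)) · r dr dθ.

Inner (r from 0 to 1): 7sin(θ)^4/6 + 7cos(θ)^4/6.
Outer (θ from 0 to 2π): 7π/4.

Therefore ∮_C F · dr = 7π/4.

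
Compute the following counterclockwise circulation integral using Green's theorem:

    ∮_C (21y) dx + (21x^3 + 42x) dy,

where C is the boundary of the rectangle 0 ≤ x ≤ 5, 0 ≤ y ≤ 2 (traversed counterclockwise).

Green's theorem converts the closed line integral into a double integral over the enclosed region D:

    ∮_C P dx + Q dy = ∬_D (∂Q/∂x - ∂P/∂y) dA.

Here P = 21y, Q = 21x^3 + 42x, so

    ∂Q/∂x = 63x^2 + 42,    ∂P/∂y = 21,
    ∂Q/∂x - ∂P/∂y = 63x^2 + 21.

D is the region 0 ≤ x ≤ 5, 0 ≤ y ≤ 2. Evaluating the double integral:

    ∬_D (63x^2 + 21) dA = ∫_0^{5} ∫_0^{2} (63x^2 + 21) dy dx.

Inner (y from 0 to 2): 126x^2 + 42.
Outer (x from 0 to 5): 5460.

Therefore ∮_C P dx + Q dy = 5460.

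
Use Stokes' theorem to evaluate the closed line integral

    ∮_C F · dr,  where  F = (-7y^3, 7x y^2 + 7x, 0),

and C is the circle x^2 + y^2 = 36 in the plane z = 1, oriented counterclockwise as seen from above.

Let S be the flat disk x^2 + y^2 ≤ 36 in the plane z = 1, with upward unit normal n̂ = ẑ. By Stokes' theorem,

    ∮_C F · dr = ∬_S (∇ × F) · n̂ dS = ∬_D (curl F)_z dA,

where D is the disk x^2 + y^2 ≤ 36.

Compute the curl of F = (-7y^3, 7x y^2 + 7x, 0):
    (∇ × F)_x = ∂F_z/∂y - ∂F_y/∂z = 0,
    (∇ × F)_y = ∂F_x/∂z - ∂F_z/∂x = 0,
    (∇ × F)_z = ∂F_y/∂x - ∂F_x/∂y = 28y^2 + 7.

On z = 1, (curl F)_z = 28y^2 + 7.

Convert to polar (x = r cos θ, y = r sin θ, dA = r dr dθ); the integrand becomes 28r^2sin(θ)^2 + 7, so

    ∬_D (curl F)_z dA = ∫_0^{2π} ∫_0^{6} (28r^2sin(θ)^2 + 7) · r dr dθ.

Inner (r from 0 to 6): 9072sin(θ)^2 + 126.
Outer (θ from 0 to 2π): 9324π.

Therefore ∮_C F · dr = 9324π.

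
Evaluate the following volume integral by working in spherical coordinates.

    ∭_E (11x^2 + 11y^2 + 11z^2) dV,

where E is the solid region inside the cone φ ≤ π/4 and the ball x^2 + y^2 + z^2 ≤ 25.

In spherical coordinates, x = ρ sin(φ) cos(θ), y = ρ sin(φ) sin(θ), z = ρ cos(φ), and dV = ρ^2 sin(φ) dρ dφ dθ.

The integrand becomes 11ρ^2, so

    ∭_E (11x^2 + 11y^2 + 11z^2) dV = ∫_{0}^{2π} ∫_{0}^{π/4} ∫_{0}^{5} (11ρ^2) · ρ^2 sin(φ) dρ dφ dθ.

Inner (ρ): 6875sin(φ).
Middle (φ): 6875 - 6875sqrt(2)/2.
Outer (θ): 6875π (2 - sqrt(2)).

Therefore the triple integral equals 6875π (2 - sqrt(2)).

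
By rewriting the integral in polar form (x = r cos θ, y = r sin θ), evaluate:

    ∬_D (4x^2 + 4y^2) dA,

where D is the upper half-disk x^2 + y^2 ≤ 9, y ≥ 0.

The region D is 0 ≤ r ≤ 3, 0 ≤ θ ≤ π in polar coordinates, where x = r cos(θ), y = r sin(θ), and dA = r dr dθ.

Under the substitution, the integrand becomes 4r^2, so

    ∬_D (4x^2 + 4y^2) dA = ∫_{0}^{π} ∫_{0}^{3} (4r^2) · r dr dθ.

Inner integral (in r): ∫_{0}^{3} (4r^2) · r dr = 81.

Outer integral (in θ): ∫_{0}^{π} (81) dθ = 81π.

Therefore ∬_D (4x^2 + 4y^2) dA = 81π.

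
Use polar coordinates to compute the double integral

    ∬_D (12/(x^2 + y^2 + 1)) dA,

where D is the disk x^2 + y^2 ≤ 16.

The region D is 0 ≤ r ≤ 4, 0 ≤ θ ≤ 2π in polar coordinates, where x = r cos(θ), y = r sin(θ), and dA = r dr dθ.

Under the substitution, the integrand becomes 12/(r^2 + 1), so

    ∬_D (12/(x^2 + y^2 + 1)) dA = ∫_{0}^{2π} ∫_{0}^{4} (12/(r^2 + 1)) · r dr dθ.

Inner integral (in r): ∫_{0}^{4} (12/(r^2 + 1)) · r dr = log(24137569).

Outer integral (in θ): ∫_{0}^{2π} (log(24137569)) dθ = 12π log(17).

Therefore ∬_D (12/(x^2 + y^2 + 1)) dA = 12π log(17).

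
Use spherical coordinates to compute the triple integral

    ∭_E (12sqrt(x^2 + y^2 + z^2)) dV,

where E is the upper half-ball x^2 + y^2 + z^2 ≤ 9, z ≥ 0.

In spherical coordinates, x = ρ sin(φ) cos(θ), y = ρ sin(φ) sin(θ), z = ρ cos(φ), and dV = ρ^2 sin(φ) dρ dφ dθ.

The integrand becomes 12ρ, so

    ∭_E (12sqrt(x^2 + y^2 + z^2)) dV = ∫_{0}^{2π} ∫_{0}^{π/2} ∫_{0}^{3} (12ρ) · ρ^2 sin(φ) dρ dφ dθ.

Inner (ρ): 243sin(φ).
Middle (φ): 243.
Outer (θ): 486π.

Therefore the triple integral equals 486π.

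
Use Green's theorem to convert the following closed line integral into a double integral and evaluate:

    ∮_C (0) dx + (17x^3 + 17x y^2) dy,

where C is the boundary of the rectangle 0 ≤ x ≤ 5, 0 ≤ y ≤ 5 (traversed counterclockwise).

Green's theorem converts the closed line integral into a double integral over the enclosed region D:

    ∮_C P dx + Q dy = ∬_D (∂Q/∂x - ∂P/∂y) dA.

Here P = 0, Q = 17x^3 + 17x y^2, so

    ∂Q/∂x = 51x^2 + 17y^2,    ∂P/∂y = 0,
    ∂Q/∂x - ∂P/∂y = 51x^2 + 17y^2.

D is the region 0 ≤ x ≤ 5, 0 ≤ y ≤ 5. Evaluating the double integral:

    ∬_D (51x^2 + 17y^2) dA = ∫_0^{5} ∫_0^{5} (51x^2 + 17y^2) dy dx.

Inner (y from 0 to 5): 255x^2 + 2125/3.
Outer (x from 0 to 5): 42500/3.

Therefore ∮_C P dx + Q dy = 42500/3.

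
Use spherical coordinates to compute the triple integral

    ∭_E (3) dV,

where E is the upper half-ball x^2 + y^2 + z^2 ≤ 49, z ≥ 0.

In spherical coordinates, x = ρ sin(φ) cos(θ), y = ρ sin(φ) sin(θ), z = ρ cos(φ), and dV = ρ^2 sin(φ) dρ dφ dθ.

The integrand becomes 3, so

    ∭_E (3) dV = ∫_{0}^{2π} ∫_{0}^{π/2} ∫_{0}^{7} (3) · ρ^2 sin(φ) dρ dφ dθ.

Inner (ρ): 343sin(φ).
Middle (φ): 343.
Outer (θ): 686π.

Therefore the triple integral equals 686π.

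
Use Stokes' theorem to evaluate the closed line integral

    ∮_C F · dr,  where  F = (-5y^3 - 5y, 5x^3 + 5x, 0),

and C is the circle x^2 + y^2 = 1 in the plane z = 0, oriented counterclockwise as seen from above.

Let S be the flat disk x^2 + y^2 ≤ 1 in the plane z = 0, with upward unit normal n̂ = ẑ. By Stokes' theorem,

    ∮_C F · dr = ∬_S (∇ × F) · n̂ dS = ∬_D (curl F)_z dA,

where D is the disk x^2 + y^2 ≤ 1.

Compute the curl of F = (-5y^3 - 5y, 5x^3 + 5x, 0):
    (∇ × F)_x = ∂F_z/∂y - ∂F_y/∂z = 0,
    (∇ × F)_y = ∂F_x/∂z - ∂F_z/∂x = 0,
    (∇ × F)_z = ∂F_y/∂x - ∂F_x/∂y = 15x^2 + 15y^2 + 10.

On z = 0, (curl F)_z = 15x^2 + 15y^2 + 10.

Convert to polar (x = r cos θ, y = r sin θ, dA = r dr dθ); the integrand becomes 15r^2 + 10, so

    ∬_D (curl F)_z dA = ∫_0^{2π} ∫_0^{1} (15r^2 + 10) · r dr dθ.

Inner (r from 0 to 1): 35/4.
Outer (θ from 0 to 2π): 35π/2.

Therefore ∮_C F · dr = 35π/2.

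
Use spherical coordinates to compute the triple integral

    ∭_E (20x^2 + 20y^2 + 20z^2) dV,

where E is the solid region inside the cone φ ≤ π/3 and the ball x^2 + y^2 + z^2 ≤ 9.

In spherical coordinates, x = ρ sin(φ) cos(θ), y = ρ sin(φ) sin(θ), z = ρ cos(φ), and dV = ρ^2 sin(φ) dρ dφ dθ.

The integrand becomes 20ρ^2, so

    ∭_E (20x^2 + 20y^2 + 20z^2) dV = ∫_{0}^{2π} ∫_{0}^{π/3} ∫_{0}^{3} (20ρ^2) · ρ^2 sin(φ) dρ dφ dθ.

Inner (ρ): 972sin(φ).
Middle (φ): 486.
Outer (θ): 972π.

Therefore the triple integral equals 972π.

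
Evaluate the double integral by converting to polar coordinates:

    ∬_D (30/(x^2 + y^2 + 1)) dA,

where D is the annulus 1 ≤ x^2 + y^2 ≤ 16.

The region D is 1 ≤ r ≤ 4, 0 ≤ θ ≤ 2π in polar coordinates, where x = r cos(θ), y = r sin(θ), and dA = r dr dθ.

Under the substitution, the integrand becomes 30/(r^2 + 1), so

    ∬_D (30/(x^2 + y^2 + 1)) dA = ∫_{0}^{2π} ∫_{1}^{4} (30/(r^2 + 1)) · r dr dθ.

Inner integral (in r): ∫_{1}^{4} (30/(r^2 + 1)) · r dr = log(2862423051509815793/32768).

Outer integral (in θ): ∫_{0}^{2π} (log(2862423051509815793/32768)) dθ = log((2862423051509815793/32768)^(2π)).

Therefore ∬_D (30/(x^2 + y^2 + 1)) dA = log((2862423051509815793/32768)^(2π)).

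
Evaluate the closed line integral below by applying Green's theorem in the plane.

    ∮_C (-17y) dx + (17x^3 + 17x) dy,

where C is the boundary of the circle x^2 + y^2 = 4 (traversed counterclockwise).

Green's theorem converts the closed line integral into a double integral over the enclosed region D:

    ∮_C P dx + Q dy = ∬_D (∂Q/∂x - ∂P/∂y) dA.

Here P = -17y, Q = 17x^3 + 17x, so

    ∂Q/∂x = 51x^2 + 17,    ∂P/∂y = -17,
    ∂Q/∂x - ∂P/∂y = 51x^2 + 34.

D is the region x^2 + y^2 ≤ 4. Evaluating the double integral:

In polar coordinates (x = r cos θ, y = r sin θ, dA = r dr dθ) the integrand becomes 51r^2cos(θ)^2 + 34, so

    ∬_D (51x^2 + 34) dA = ∫_0^{2π} ∫_0^{2} (51r^2cos(θ)^2 + 34) · r dr dθ.

Inner (r from 0 to 2): 204cos(θ)^2 + 68.
Outer (θ from 0 to 2π): 340π.

Therefore ∮_C P dx + Q dy = 340π.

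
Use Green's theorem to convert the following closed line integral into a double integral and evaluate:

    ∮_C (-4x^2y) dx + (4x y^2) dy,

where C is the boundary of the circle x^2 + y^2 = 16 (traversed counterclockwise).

Green's theorem converts the closed line integral into a double integral over the enclosed region D:

    ∮_C P dx + Q dy = ∬_D (∂Q/∂x - ∂P/∂y) dA.

Here P = -4x^2y, Q = 4x y^2, so

    ∂Q/∂x = 4y^2,    ∂P/∂y = -4x^2,
    ∂Q/∂x - ∂P/∂y = 4x^2 + 4y^2.

D is the region x^2 + y^2 ≤ 16. Evaluating the double integral:

In polar coordinates (x = r cos θ, y = r sin θ, dA = r dr dθ) the integrand becomes 4r^2, so

    ∬_D (4x^2 + 4y^2) dA = ∫_0^{2π} ∫_0^{4} (4r^2) · r dr dθ.

Inner (r from 0 to 4): 256.
Outer (θ from 0 to 2π): 512π.

Therefore ∮_C P dx + Q dy = 512π.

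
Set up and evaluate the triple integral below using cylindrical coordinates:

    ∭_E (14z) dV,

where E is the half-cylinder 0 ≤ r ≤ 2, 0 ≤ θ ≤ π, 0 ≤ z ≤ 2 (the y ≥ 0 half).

In cylindrical coordinates, x = r cos(θ), y = r sin(θ), z = z, and dV = r dr dθ dz.

The integrand becomes 14z, so

    ∭_E (14z) dV = ∫_{0}^{π} ∫_{0}^{2} ∫_{0}^{2} (14z) · r dz dr dθ.

Inner (z): 28r.
Middle (r from 0 to 2): 56.
Outer (θ): 56π.

Therefore the triple integral equals 56π.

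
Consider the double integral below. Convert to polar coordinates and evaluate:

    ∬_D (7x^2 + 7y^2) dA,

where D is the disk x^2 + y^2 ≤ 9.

The region D is 0 ≤ r ≤ 3, 0 ≤ θ ≤ 2π in polar coordinates, where x = r cos(θ), y = r sin(θ), and dA = r dr dθ.

Under the substitution, the integrand becomes 7r^2, so

    ∬_D (7x^2 + 7y^2) dA = ∫_{0}^{2π} ∫_{0}^{3} (7r^2) · r dr dθ.

Inner integral (in r): ∫_{0}^{3} (7r^2) · r dr = 567/4.

Outer integral (in θ): ∫_{0}^{2π} (567/4) dθ = 567π/2.

Therefore ∬_D (7x^2 + 7y^2) dA = 567π/2.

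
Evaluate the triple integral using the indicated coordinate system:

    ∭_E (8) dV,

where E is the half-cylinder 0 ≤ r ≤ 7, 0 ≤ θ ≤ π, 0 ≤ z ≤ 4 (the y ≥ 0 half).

In cylindrical coordinates, x = r cos(θ), y = r sin(θ), z = z, and dV = r dr dθ dz.

The integrand becomes 8, so

    ∭_E (8) dV = ∫_{0}^{π} ∫_{0}^{7} ∫_{0}^{4} (8) · r dz dr dθ.

Inner (z): 32r.
Middle (r from 0 to 7): 784.
Outer (θ): 784π.

Therefore the triple integral equals 784π.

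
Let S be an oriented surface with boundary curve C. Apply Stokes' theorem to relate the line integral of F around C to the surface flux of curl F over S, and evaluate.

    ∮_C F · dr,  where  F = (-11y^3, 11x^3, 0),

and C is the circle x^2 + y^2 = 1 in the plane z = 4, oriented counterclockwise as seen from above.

Let S be the flat disk x^2 + y^2 ≤ 1 in the plane z = 4, with upward unit normal n̂ = ẑ. By Stokes' theorem,

    ∮_C F · dr = ∬_S (∇ × F) · n̂ dS = ∬_D (curl F)_z dA,

where D is the disk x^2 + y^2 ≤ 1.

Compute the curl of F = (-11y^3, 11x^3, 0):
    (∇ × F)_x = ∂F_z/∂y - ∂F_y/∂z = 0,
    (∇ × F)_y = ∂F_x/∂z - ∂F_z/∂x = 0,
    (∇ × F)_z = ∂F_y/∂x - ∂F_x/∂y = 33x^2 + 33y^2.

On z = 4, (curl F)_z = 33x^2 + 33y^2.

Convert to polar (x = r cos θ, y = r sin θ, dA = r dr dθ); the integrand becomes 33r^2, so

    ∬_D (curl F)_z dA = ∫_0^{2π} ∫_0^{1} (33r^2) · r dr dθ.

Inner (r from 0 to 1): 33/4.
Outer (θ from 0 to 2π): 33π/2.

Therefore ∮_C F · dr = 33π/2.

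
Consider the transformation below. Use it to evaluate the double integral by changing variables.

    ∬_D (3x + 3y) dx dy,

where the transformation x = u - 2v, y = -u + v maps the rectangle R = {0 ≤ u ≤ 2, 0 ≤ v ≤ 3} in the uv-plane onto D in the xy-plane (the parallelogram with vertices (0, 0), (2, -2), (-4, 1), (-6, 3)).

Compute the Jacobian determinant of (x, y) with respect to (u, v):

    ∂(x,y)/∂(u,v) = | 1  -2 | = (1)(1) - (-2)(-1) = -1.
                   | -1  1 |

Its absolute value is |J| = 1 (the area scaling factor).

Substituting x = u - 2v, y = -u + v into the integrand,

    3x + 3y → -3v,

so the integral becomes

    ∬_R (-3v) · |J| du dv = ∫_0^2 ∫_0^3 (-3v) dv du.

Inner (v): -27/2.
Outer (u): -27.

Therefore ∬_D (3x + 3y) dx dy = -27.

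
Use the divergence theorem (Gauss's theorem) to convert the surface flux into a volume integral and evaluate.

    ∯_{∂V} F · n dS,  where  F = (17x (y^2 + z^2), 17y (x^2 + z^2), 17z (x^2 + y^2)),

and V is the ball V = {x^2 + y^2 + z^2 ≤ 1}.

By the divergence theorem,

    ∯_{∂V} F · n dS = ∭_V (∇ · F) dV.

Compute the divergence:
    ∇ · F = ∂F_x/∂x + ∂F_y/∂y + ∂F_z/∂z = 17y^2 + 17z^2 + 17x^2 + 17z^2 + 17x^2 + 17y^2 = 34x^2 + 34y^2 + 34z^2.

In spherical coordinates, x = ρ sin(φ) cos(θ), y = ρ sin(φ) sin(θ), z = ρ cos(φ), dV = ρ^2 sin(φ) dρ dφ dθ, with 0 ≤ ρ ≤ 1, 0 ≤ φ ≤ π, 0 ≤ θ ≤ 2π.

The integrand, after substitution and multiplying by the volume element, becomes (34ρ^2) · ρ^2 sin(φ), so

    ∭_V (∇·F) dV = ∫_0^{2π} ∫_0^{π} ∫_0^{1} (34ρ^2) · ρ^2 sin(φ) dρ dφ dθ.

Inner (ρ from 0 to 1): 34sin(φ)/5.
Middle (φ from 0 to π): 68/5.
Outer (θ from 0 to 2π): 136π/5.

Therefore ∯_{∂V} F · n dS = 136π/5.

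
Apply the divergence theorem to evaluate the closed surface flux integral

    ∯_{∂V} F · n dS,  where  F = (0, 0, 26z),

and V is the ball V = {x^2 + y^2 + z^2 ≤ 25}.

By the divergence theorem,

    ∯_{∂V} F · n dS = ∭_V (∇ · F) dV.

Compute the divergence:
    ∇ · F = ∂F_x/∂x + ∂F_y/∂y + ∂F_z/∂z = 0 + 0 + 26 = 26.

In spherical coordinates, x = ρ sin(φ) cos(θ), y = ρ sin(φ) sin(θ), z = ρ cos(φ), dV = ρ^2 sin(φ) dρ dφ dθ, with 0 ≤ ρ ≤ 5, 0 ≤ φ ≤ π, 0 ≤ θ ≤ 2π.

The integrand, after substitution and multiplying by the volume element, becomes (26) · ρ^2 sin(φ), so

    ∭_V (∇·F) dV = ∫_0^{2π} ∫_0^{π} ∫_0^{5} (26) · ρ^2 sin(φ) dρ dφ dθ.

Inner (ρ from 0 to 5): 3250sin(φ)/3.
Middle (φ from 0 to π): 6500/3.
Outer (θ from 0 to 2π): 13000π/3.

Therefore ∯_{∂V} F · n dS = 13000π/3.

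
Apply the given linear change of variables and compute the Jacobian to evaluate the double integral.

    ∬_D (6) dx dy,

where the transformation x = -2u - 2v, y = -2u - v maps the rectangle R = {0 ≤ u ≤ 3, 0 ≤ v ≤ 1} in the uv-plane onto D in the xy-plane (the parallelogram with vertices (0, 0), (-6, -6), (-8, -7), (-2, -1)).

Compute the Jacobian determinant of (x, y) with respect to (u, v):

    ∂(x,y)/∂(u,v) = | -2  -2 | = (-2)(-1) - (-2)(-2) = -2.
                   | -2  -1 |

Its absolute value is |J| = 2 (the area scaling factor).

Substituting x = -2u - 2v, y = -2u - v into the integrand,

    6 → 6,

so the integral becomes

    ∬_R (6) · |J| du dv = ∫_0^3 ∫_0^1 (12) dv du.

Inner (v): 12.
Outer (u): 36.

Therefore ∬_D (6) dx dy = 36.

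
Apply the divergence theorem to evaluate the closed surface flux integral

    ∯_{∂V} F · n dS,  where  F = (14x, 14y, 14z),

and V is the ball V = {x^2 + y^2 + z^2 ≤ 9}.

By the divergence theorem,

    ∯_{∂V} F · n dS = ∭_V (∇ · F) dV.

Compute the divergence:
    ∇ · F = ∂F_x/∂x + ∂F_y/∂y + ∂F_z/∂z = 14 + 14 + 14 = 42.

In spherical coordinates, x = ρ sin(φ) cos(θ), y = ρ sin(φ) sin(θ), z = ρ cos(φ), dV = ρ^2 sin(φ) dρ dφ dθ, with 0 ≤ ρ ≤ 3, 0 ≤ φ ≤ π, 0 ≤ θ ≤ 2π.

The integrand, after substitution and multiplying by the volume element, becomes (42) · ρ^2 sin(φ), so

    ∭_V (∇·F) dV = ∫_0^{2π} ∫_0^{π} ∫_0^{3} (42) · ρ^2 sin(φ) dρ dφ dθ.

Inner (ρ from 0 to 3): 378sin(φ).
Middle (φ from 0 to π): 756.
Outer (θ from 0 to 2π): 1512π.

Therefore ∯_{∂V} F · n dS = 1512π.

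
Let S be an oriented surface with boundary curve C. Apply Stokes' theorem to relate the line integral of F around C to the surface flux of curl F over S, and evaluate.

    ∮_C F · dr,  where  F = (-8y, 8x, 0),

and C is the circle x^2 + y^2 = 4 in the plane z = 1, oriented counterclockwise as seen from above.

Let S be the flat disk x^2 + y^2 ≤ 4 in the plane z = 1, with upward unit normal n̂ = ẑ. By Stokes' theorem,

    ∮_C F · dr = ∬_S (∇ × F) · n̂ dS = ∬_D (curl F)_z dA,

where D is the disk x^2 + y^2 ≤ 4.

Compute the curl of F = (-8y, 8x, 0):
    (∇ × F)_x = ∂F_z/∂y - ∂F_y/∂z = 0,
    (∇ × F)_y = ∂F_x/∂z - ∂F_z/∂x = 0,
    (∇ × F)_z = ∂F_y/∂x - ∂F_x/∂y = 16.

On z = 1, (curl F)_z = 16.

Convert to polar (x = r cos θ, y = r sin θ, dA = r dr dθ); the integrand becomes 16, so

    ∬_D (curl F)_z dA = ∫_0^{2π} ∫_0^{2} (16) · r dr dθ.

Inner (r from 0 to 2): 32.
Outer (θ from 0 to 2π): 64π.

Therefore ∮_C F · dr = 64π.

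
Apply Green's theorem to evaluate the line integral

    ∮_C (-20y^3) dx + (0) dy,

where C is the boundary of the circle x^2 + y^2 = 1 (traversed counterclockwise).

Green's theorem converts the closed line integral into a double integral over the enclosed region D:

    ∮_C P dx + Q dy = ∬_D (∂Q/∂x - ∂P/∂y) dA.

Here P = -20y^3, Q = 0, so

    ∂Q/∂x = 0,    ∂P/∂y = -60y^2,
    ∂Q/∂x - ∂P/∂y = 60y^2.

D is the region x^2 + y^2 ≤ 1. Evaluating the double integral:

In polar coordinates (x = r cos θ, y = r sin θ, dA = r dr dθ) the integrand becomes 60r^2sin(θ)^2, so

    ∬_D (60y^2) dA = ∫_0^{2π} ∫_0^{1} (60r^2sin(θ)^2) · r dr dθ.

Inner (r from 0 to 1): 15sin(θ)^2.
Outer (θ from 0 to 2π): 15π.

Therefore ∮_C P dx + Q dy = 15π.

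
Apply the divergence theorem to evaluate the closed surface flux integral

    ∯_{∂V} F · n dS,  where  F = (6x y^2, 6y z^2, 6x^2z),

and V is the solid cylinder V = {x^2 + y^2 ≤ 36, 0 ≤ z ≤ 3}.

By the divergence theorem,

    ∯_{∂V} F · n dS = ∭_V (∇ · F) dV.

Compute the divergence:
    ∇ · F = ∂F_x/∂x + ∂F_y/∂y + ∂F_z/∂z = 6y^2 + 6z^2 + 6x^2 = 6x^2 + 6y^2 + 6z^2.

In cylindrical coordinates, x = r cos(θ), y = r sin(θ), z = z, dV = r dr dθ dz, with 0 ≤ r ≤ 6, 0 ≤ θ ≤ 2π, 0 ≤ z ≤ 3.

The integrand, after substitution and multiplying by the volume element, becomes (6r^2 + 6z^2) · r, so

    ∭_V (∇·F) dV = ∫_0^{2π} ∫_0^{6} ∫_0^{3} (6r^2 + 6z^2) · r dz dr dθ.

Inner (z from 0 to 3): 18r (r^2 + 3).
Middle (r from 0 to 6): 6804.
Outer (θ from 0 to 2π): 13608π.

Therefore ∯_{∂V} F · n dS = 13608π.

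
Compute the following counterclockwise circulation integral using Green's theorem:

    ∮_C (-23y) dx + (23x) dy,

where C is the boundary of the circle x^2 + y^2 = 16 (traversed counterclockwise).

Green's theorem converts the closed line integral into a double integral over the enclosed region D:

    ∮_C P dx + Q dy = ∬_D (∂Q/∂x - ∂P/∂y) dA.

Here P = -23y, Q = 23x, so

    ∂Q/∂x = 23,    ∂P/∂y = -23,
    ∂Q/∂x - ∂P/∂y = 46.

D is the region x^2 + y^2 ≤ 16. Evaluating the double integral:

In polar coordinates (x = r cos θ, y = r sin θ, dA = r dr dθ) the integrand becomes 46, so

    ∬_D (46) dA = ∫_0^{2π} ∫_0^{4} (46) · r dr dθ.

Inner (r from 0 to 4): 368.
Outer (θ from 0 to 2π): 736π.

Therefore ∮_C P dx + Q dy = 736π.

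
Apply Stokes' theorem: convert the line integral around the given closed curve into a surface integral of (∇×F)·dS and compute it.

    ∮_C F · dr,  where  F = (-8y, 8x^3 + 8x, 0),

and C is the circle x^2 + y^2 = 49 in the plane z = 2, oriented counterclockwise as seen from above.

Let S be the flat disk x^2 + y^2 ≤ 49 in the plane z = 2, with upward unit normal n̂ = ẑ. By Stokes' theorem,

    ∮_C F · dr = ∬_S (∇ × F) · n̂ dS = ∬_D (curl F)_z dA,

where D is the disk x^2 + y^2 ≤ 49.

Compute the curl of F = (-8y, 8x^3 + 8x, 0):
    (∇ × F)_x = ∂F_z/∂y - ∂F_y/∂z = 0,
    (∇ × F)_y = ∂F_x/∂z - ∂F_z/∂x = 0,
    (∇ × F)_z = ∂F_y/∂x - ∂F_x/∂y = 24x^2 + 16.

On z = 2, (curl F)_z = 24x^2 + 16.

Convert to polar (x = r cos θ, y = r sin θ, dA = r dr dθ); the integrand becomes 24r^2cos(θ)^2 + 16, so

    ∬_D (curl F)_z dA = ∫_0^{2π} ∫_0^{7} (24r^2cos(θ)^2 + 16) · r dr dθ.

Inner (r from 0 to 7): 14406cos(θ)^2 + 392.
Outer (θ from 0 to 2π): 15190π.

Therefore ∮_C F · dr = 15190π.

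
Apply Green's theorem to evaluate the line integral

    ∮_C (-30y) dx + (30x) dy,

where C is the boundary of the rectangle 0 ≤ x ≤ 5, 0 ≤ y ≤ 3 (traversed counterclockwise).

Green's theorem converts the closed line integral into a double integral over the enclosed region D:

    ∮_C P dx + Q dy = ∬_D (∂Q/∂x - ∂P/∂y) dA.

Here P = -30y, Q = 30x, so

    ∂Q/∂x = 30,    ∂P/∂y = -30,
    ∂Q/∂x - ∂P/∂y = 60.

D is the region 0 ≤ x ≤ 5, 0 ≤ y ≤ 3. Evaluating the double integral:

    ∬_D (60) dA = ∫_0^{5} ∫_0^{3} (60) dy dx.

Inner (y from 0 to 3): 180.
Outer (x from 0 to 5): 900.

Therefore ∮_C P dx + Q dy = 900.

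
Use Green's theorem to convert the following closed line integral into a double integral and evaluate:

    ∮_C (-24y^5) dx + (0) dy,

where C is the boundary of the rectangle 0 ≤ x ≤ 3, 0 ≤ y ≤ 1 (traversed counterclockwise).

Green's theorem converts the closed line integral into a double integral over the enclosed region D:

    ∮_C P dx + Q dy = ∬_D (∂Q/∂x - ∂P/∂y) dA.

Here P = -24y^5, Q = 0, so

    ∂Q/∂x = 0,    ∂P/∂y = -120y^4,
    ∂Q/∂x - ∂P/∂y = 120y^4.

D is the region 0 ≤ x ≤ 3, 0 ≤ y ≤ 1. Evaluating the double integral:

    ∬_D (120y^4) dA = ∫_0^{3} ∫_0^{1} (120y^4) dy dx.

Inner (y from 0 to 1): 24.
Outer (x from 0 to 3): 72.

Therefore ∮_C P dx + Q dy = 72.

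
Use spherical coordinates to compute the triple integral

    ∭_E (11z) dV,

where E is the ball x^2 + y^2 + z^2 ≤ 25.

In spherical coordinates, x = ρ sin(φ) cos(θ), y = ρ sin(φ) sin(θ), z = ρ cos(φ), and dV = ρ^2 sin(φ) dρ dφ dθ.

The integrand becomes 11ρ cos(φ), so

    ∭_E (11z) dV = ∫_{0}^{2π} ∫_{0}^{π} ∫_{0}^{5} (11ρ cos(φ)) · ρ^2 sin(φ) dρ dφ dθ.

Inner (ρ): 6875sin(2φ)/8.
Middle (φ): 0.
Outer (θ): 0.

Therefore the triple integral equals 0.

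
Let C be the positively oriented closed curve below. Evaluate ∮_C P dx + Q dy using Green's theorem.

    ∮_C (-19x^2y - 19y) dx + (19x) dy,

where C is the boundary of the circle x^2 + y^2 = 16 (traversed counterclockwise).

Green's theorem converts the closed line integral into a double integral over the enclosed region D:

    ∮_C P dx + Q dy = ∬_D (∂Q/∂x - ∂P/∂y) dA.

Here P = -19x^2y - 19y, Q = 19x, so

    ∂Q/∂x = 19,    ∂P/∂y = -19x^2 - 19,
    ∂Q/∂x - ∂P/∂y = 19x^2 + 38.

D is the region x^2 + y^2 ≤ 16. Evaluating the double integral:

In polar coordinates (x = r cos θ, y = r sin θ, dA = r dr dθ) the integrand becomes 19r^2cos(θ)^2 + 38, so

    ∬_D (19x^2 + 38) dA = ∫_0^{2π} ∫_0^{4} (19r^2cos(θ)^2 + 38) · r dr dθ.

Inner (r from 0 to 4): 1216cos(θ)^2 + 304.
Outer (θ from 0 to 2π): 1824π.

Therefore ∮_C P dx + Q dy = 1824π.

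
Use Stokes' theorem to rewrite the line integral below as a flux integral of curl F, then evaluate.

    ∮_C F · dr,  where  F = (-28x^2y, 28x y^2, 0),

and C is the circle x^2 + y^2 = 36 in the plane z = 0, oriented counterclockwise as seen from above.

Let S be the flat disk x^2 + y^2 ≤ 36 in the plane z = 0, with upward unit normal n̂ = ẑ. By Stokes' theorem,

    ∮_C F · dr = ∬_S (∇ × F) · n̂ dS = ∬_D (curl F)_z dA,

where D is the disk x^2 + y^2 ≤ 36.

Compute the curl of F = (-28x^2y, 28x y^2, 0):
    (∇ × F)_x = ∂F_z/∂y - ∂F_y/∂z = 0,
    (∇ × F)_y = ∂F_x/∂z - ∂F_z/∂x = 0,
    (∇ × F)_z = ∂F_y/∂x - ∂F_x/∂y = 28x^2 + 28y^2.

On z = 0, (curl F)_z = 28x^2 + 28y^2.

Convert to polar (x = r cos θ, y = r sin θ, dA = r dr dθ); the integrand becomes 28r^2, so

    ∬_D (curl F)_z dA = ∫_0^{2π} ∫_0^{6} (28r^2) · r dr dθ.

Inner (r from 0 to 6): 9072.
Outer (θ from 0 to 2π): 18144π.

Therefore ∮_C F · dr = 18144π.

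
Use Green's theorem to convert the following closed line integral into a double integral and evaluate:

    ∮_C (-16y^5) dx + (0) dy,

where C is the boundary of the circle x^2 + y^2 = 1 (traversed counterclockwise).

Green's theorem converts the closed line integral into a double integral over the enclosed region D:

    ∮_C P dx + Q dy = ∬_D (∂Q/∂x - ∂P/∂y) dA.

Here P = -16y^5, Q = 0, so

    ∂Q/∂x = 0,    ∂P/∂y = -80y^4,
    ∂Q/∂x - ∂P/∂y = 80y^4.

D is the region x^2 + y^2 ≤ 1. Evaluating the double integral:

In polar coordinates (x = r cos θ, y = r sin θ, dA = r dr dθ) the integrand becomes 80r^4sin(θ)^4, so

    ∬_D (80y^4) dA = ∫_0^{2π} ∫_0^{1} (80r^4sin(θ)^4) · r dr dθ.

Inner (r from 0 to 1): 40sin(θ)^4/3.
Outer (θ from 0 to 2π): 10π.

Therefore ∮_C P dx + Q dy = 10π.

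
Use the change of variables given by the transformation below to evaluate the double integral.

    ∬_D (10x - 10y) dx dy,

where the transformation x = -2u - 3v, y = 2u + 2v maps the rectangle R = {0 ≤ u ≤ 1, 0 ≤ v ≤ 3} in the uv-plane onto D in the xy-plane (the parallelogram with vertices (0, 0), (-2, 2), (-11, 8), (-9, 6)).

Compute the Jacobian determinant of (x, y) with respect to (u, v):

    ∂(x,y)/∂(u,v) = | -2  -3 | = (-2)(2) - (-3)(2) = 2.
                   | 2  2 |

Its absolute value is |J| = 2 (the area scaling factor).

Substituting x = -2u - 3v, y = 2u + 2v into the integrand,

    10x - 10y → -40u - 50v,

so the integral becomes

    ∬_R (-40u - 50v) · |J| du dv = ∫_0^1 ∫_0^3 (-80u - 100v) dv du.

Inner (v): -240u - 450.
Outer (u): -570.

Therefore ∬_D (10x - 10y) dx dy = -570.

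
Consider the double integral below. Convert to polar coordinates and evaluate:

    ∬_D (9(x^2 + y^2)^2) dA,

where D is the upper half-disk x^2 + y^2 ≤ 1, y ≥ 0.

The region D is 0 ≤ r ≤ 1, 0 ≤ θ ≤ π in polar coordinates, where x = r cos(θ), y = r sin(θ), and dA = r dr dθ.

Under the substitution, the integrand becomes 9r^4, so

    ∬_D (9(x^2 + y^2)^2) dA = ∫_{0}^{π} ∫_{0}^{1} (9r^4) · r dr dθ.

Inner integral (in r): ∫_{0}^{1} (9r^4) · r dr = 3/2.

Outer integral (in θ): ∫_{0}^{π} (3/2) dθ = 3π/2.

Therefore ∬_D (9(x^2 + y^2)^2) dA = 3π/2.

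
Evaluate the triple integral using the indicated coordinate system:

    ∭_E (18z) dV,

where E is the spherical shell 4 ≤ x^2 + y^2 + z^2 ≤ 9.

In spherical coordinates, x = ρ sin(φ) cos(θ), y = ρ sin(φ) sin(θ), z = ρ cos(φ), and dV = ρ^2 sin(φ) dρ dφ dθ.

The integrand becomes 18ρ cos(φ), so

    ∭_E (18z) dV = ∫_{0}^{2π} ∫_{0}^{π} ∫_{2}^{3} (18ρ cos(φ)) · ρ^2 sin(φ) dρ dφ dθ.

Inner (ρ): 585sin(2φ)/4.
Middle (φ): 0.
Outer (θ): 0.

Therefore the triple integral equals 0.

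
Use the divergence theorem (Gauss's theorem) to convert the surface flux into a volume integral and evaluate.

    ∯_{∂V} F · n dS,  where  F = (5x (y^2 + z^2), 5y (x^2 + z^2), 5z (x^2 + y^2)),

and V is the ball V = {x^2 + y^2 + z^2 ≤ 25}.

By the divergence theorem,

    ∯_{∂V} F · n dS = ∭_V (∇ · F) dV.

Compute the divergence:
    ∇ · F = ∂F_x/∂x + ∂F_y/∂y + ∂F_z/∂z = 5y^2 + 5z^2 + 5x^2 + 5z^2 + 5x^2 + 5y^2 = 10x^2 + 10y^2 + 10z^2.

In spherical coordinates, x = ρ sin(φ) cos(θ), y = ρ sin(φ) sin(θ), z = ρ cos(φ), dV = ρ^2 sin(φ) dρ dφ dθ, with 0 ≤ ρ ≤ 5, 0 ≤ φ ≤ π, 0 ≤ θ ≤ 2π.

The integrand, after substitution and multiplying by the volume element, becomes (10ρ^2) · ρ^2 sin(φ), so

    ∭_V (∇·F) dV = ∫_0^{2π} ∫_0^{π} ∫_0^{5} (10ρ^2) · ρ^2 sin(φ) dρ dφ dθ.

Inner (ρ from 0 to 5): 6250sin(φ).
Middle (φ from 0 to π): 12500.
Outer (θ from 0 to 2π): 25000π.

Therefore ∯_{∂V} F · n dS = 25000π.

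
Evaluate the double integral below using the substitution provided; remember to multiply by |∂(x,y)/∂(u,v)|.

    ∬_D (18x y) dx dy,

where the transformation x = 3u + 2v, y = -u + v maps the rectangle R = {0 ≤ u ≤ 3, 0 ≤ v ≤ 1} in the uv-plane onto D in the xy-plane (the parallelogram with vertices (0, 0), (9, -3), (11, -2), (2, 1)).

Compute the Jacobian determinant of (x, y) with respect to (u, v):

    ∂(x,y)/∂(u,v) = | 3  2 | = (3)(1) - (2)(-1) = 5.
                   | -1  1 |

Its absolute value is |J| = 5 (the area scaling factor).

Substituting x = 3u + 2v, y = -u + v into the integrand,

    18x y → -54u^2 + 18u v + 36v^2,

so the integral becomes

    ∬_R (-54u^2 + 18u v + 36v^2) · |J| du dv = ∫_0^3 ∫_0^1 (-270u^2 + 90u v + 180v^2) dv du.

Inner (v): -270u^2 + 45u + 60.
Outer (u): -4095/2.

Therefore ∬_D (18x y) dx dy = -4095/2.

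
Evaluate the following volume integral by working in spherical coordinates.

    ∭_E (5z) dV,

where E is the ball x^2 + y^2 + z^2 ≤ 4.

In spherical coordinates, x = ρ sin(φ) cos(θ), y = ρ sin(φ) sin(θ), z = ρ cos(φ), and dV = ρ^2 sin(φ) dρ dφ dθ.

The integrand becomes 5ρ cos(φ), so

    ∭_E (5z) dV = ∫_{0}^{2π} ∫_{0}^{π} ∫_{0}^{2} (5ρ cos(φ)) · ρ^2 sin(φ) dρ dφ dθ.

Inner (ρ): 10sin(2φ).
Middle (φ): 0.
Outer (θ): 0.

Therefore the triple integral equals 0.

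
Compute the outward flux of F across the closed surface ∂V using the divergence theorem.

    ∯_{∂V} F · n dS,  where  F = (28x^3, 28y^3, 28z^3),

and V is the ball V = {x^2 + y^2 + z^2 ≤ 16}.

By the divergence theorem,

    ∯_{∂V} F · n dS = ∭_V (∇ · F) dV.

Compute the divergence:
    ∇ · F = ∂F_x/∂x + ∂F_y/∂y + ∂F_z/∂z = 84x^2 + 84y^2 + 84z^2.

In spherical coordinates, x = ρ sin(φ) cos(θ), y = ρ sin(φ) sin(θ), z = ρ cos(φ), dV = ρ^2 sin(φ) dρ dφ dθ, with 0 ≤ ρ ≤ 4, 0 ≤ φ ≤ π, 0 ≤ θ ≤ 2π.

The integrand, after substitution and multiplying by the volume element, becomes (84ρ^2) · ρ^2 sin(φ), so

    ∭_V (∇·F) dV = ∫_0^{2π} ∫_0^{π} ∫_0^{4} (84ρ^2) · ρ^2 sin(φ) dρ dφ dθ.

Inner (ρ from 0 to 4): 86016sin(φ)/5.
Middle (φ from 0 to π): 172032/5.
Outer (θ from 0 to 2π): 344064π/5.

Therefore ∯_{∂V} F · n dS = 344064π/5.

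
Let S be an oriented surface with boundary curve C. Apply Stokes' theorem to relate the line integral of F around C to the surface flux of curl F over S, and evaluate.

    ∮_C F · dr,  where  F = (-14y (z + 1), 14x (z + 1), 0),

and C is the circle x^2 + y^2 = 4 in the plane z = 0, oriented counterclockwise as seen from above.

Let S be the flat disk x^2 + y^2 ≤ 4 in the plane z = 0, with upward unit normal n̂ = ẑ. By Stokes' theorem,

    ∮_C F · dr = ∬_S (∇ × F) · n̂ dS = ∬_D (curl F)_z dA,

where D is the disk x^2 + y^2 ≤ 4.

Compute the curl of F = (-14y (z + 1), 14x (z + 1), 0):
    (∇ × F)_x = ∂F_z/∂y - ∂F_y/∂z = -14x,
    (∇ × F)_y = ∂F_x/∂z - ∂F_z/∂x = -14y,
    (∇ × F)_z = ∂F_y/∂x - ∂F_x/∂y = 28z + 28.

On z = 0, (curl F)_z = 28.

Convert to polar (x = r cos θ, y = r sin θ, dA = r dr dθ); the integrand becomes 28, so

    ∬_D (curl F)_z dA = ∫_0^{2π} ∫_0^{2} (28) · r dr dθ.

Inner (r from 0 to 2): 56.
Outer (θ from 0 to 2π): 112π.

Therefore ∮_C F · dr = 112π.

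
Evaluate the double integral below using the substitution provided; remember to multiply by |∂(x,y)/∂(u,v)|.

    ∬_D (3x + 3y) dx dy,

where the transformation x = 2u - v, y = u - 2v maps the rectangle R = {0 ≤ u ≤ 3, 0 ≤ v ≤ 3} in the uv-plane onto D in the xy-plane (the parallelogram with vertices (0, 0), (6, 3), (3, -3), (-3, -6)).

Compute the Jacobian determinant of (x, y) with respect to (u, v):

    ∂(x,y)/∂(u,v) = | 2  -1 | = (2)(-2) - (-1)(1) = -3.
                   | 1  -2 |

Its absolute value is |J| = 3 (the area scaling factor).

Substituting x = 2u - v, y = u - 2v into the integrand,

    3x + 3y → 9u - 9v,

so the integral becomes

    ∬_R (9u - 9v) · |J| du dv = ∫_0^3 ∫_0^3 (27u - 27v) dv du.

Inner (v): 81u - 243/2.
Outer (u): 0.

Therefore ∬_D (3x + 3y) dx dy = 0.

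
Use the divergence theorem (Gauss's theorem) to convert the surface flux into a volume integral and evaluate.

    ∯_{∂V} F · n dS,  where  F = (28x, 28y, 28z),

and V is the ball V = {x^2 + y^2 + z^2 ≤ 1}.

By the divergence theorem,

    ∯_{∂V} F · n dS = ∭_V (∇ · F) dV.

Compute the divergence:
    ∇ · F = ∂F_x/∂x + ∂F_y/∂y + ∂F_z/∂z = 28 + 28 + 28 = 84.

In spherical coordinates, x = ρ sin(φ) cos(θ), y = ρ sin(φ) sin(θ), z = ρ cos(φ), dV = ρ^2 sin(φ) dρ dφ dθ, with 0 ≤ ρ ≤ 1, 0 ≤ φ ≤ π, 0 ≤ θ ≤ 2π.

The integrand, after substitution and multiplying by the volume element, becomes (84) · ρ^2 sin(φ), so

    ∭_V (∇·F) dV = ∫_0^{2π} ∫_0^{π} ∫_0^{1} (84) · ρ^2 sin(φ) dρ dφ dθ.

Inner (ρ from 0 to 1): 28sin(φ).
Middle (φ from 0 to π): 56.
Outer (θ from 0 to 2π): 112π.

Therefore ∯_{∂V} F · n dS = 112π.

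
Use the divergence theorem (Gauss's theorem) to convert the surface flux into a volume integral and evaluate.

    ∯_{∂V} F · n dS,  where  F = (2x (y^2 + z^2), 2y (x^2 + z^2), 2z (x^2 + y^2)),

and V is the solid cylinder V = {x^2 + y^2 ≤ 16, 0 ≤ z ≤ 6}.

By the divergence theorem,

    ∯_{∂V} F · n dS = ∭_V (∇ · F) dV.

Compute the divergence:
    ∇ · F = ∂F_x/∂x + ∂F_y/∂y + ∂F_z/∂z = 2y^2 + 2z^2 + 2x^2 + 2z^2 + 2x^2 + 2y^2 = 4x^2 + 4y^2 + 4z^2.

In cylindrical coordinates, x = r cos(θ), y = r sin(θ), z = z, dV = r dr dθ dz, with 0 ≤ r ≤ 4, 0 ≤ θ ≤ 2π, 0 ≤ z ≤ 6.

The integrand, after substitution and multiplying by the volume element, becomes (4r^2 + 4z^2) · r, so

    ∭_V (∇·F) dV = ∫_0^{2π} ∫_0^{4} ∫_0^{6} (4r^2 + 4z^2) · r dz dr dθ.

Inner (z from 0 to 6): 24r (r^2 + 12).
Middle (r from 0 to 4): 3840.
Outer (θ from 0 to 2π): 7680π.

Therefore ∯_{∂V} F · n dS = 7680π.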